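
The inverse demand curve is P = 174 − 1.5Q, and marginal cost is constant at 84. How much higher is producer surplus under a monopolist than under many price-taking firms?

PS rises by 1350

Under competition P = MC = 84, so Q = (174 − 84)/1.5 = 60.
PS = (84 − 84)·60 = 0.
Monopoly sets MR = MC: 174 − 3Q = 84 ⇒ Q = 30, P = 174 − 1.5·30 = 129.
PS = (129 − 84)·30 = 1350.
Change in producer surplus: 1350 − 0 = 1350.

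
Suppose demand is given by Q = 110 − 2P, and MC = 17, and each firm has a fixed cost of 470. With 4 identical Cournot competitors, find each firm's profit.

π_i = −354.48

Inverting demand: P = 55 − 0.5Q.
Cournot with 4 identical firms: the symmetric best-response condition is 55 − 2.5q = 17. Each firm produces q = 15.2, total output Q = 60.8, price P = 24.6.
Each firm's profit = (24.6 − 17)·15.2 − 470 = −354.48.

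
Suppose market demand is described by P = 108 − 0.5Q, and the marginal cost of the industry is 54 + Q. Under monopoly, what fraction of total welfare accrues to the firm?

The monopolist equates marginal revenue to marginal cost: 108 − Q = 54 + Q, so Q = 27. From demand, P = 94.5.
CS = ½·(108 − 94.5)·27 = 182.25.
PS = P·Q − VC(Q) = 94.5·27 − (54·27 + ½·1·27²) = 729.
Share captured = PS/TS = 729/911.25 = 0.8.

PS/TS = 0.8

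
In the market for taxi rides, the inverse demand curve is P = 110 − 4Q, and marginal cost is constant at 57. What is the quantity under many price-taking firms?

Perfect competition: P = MC = 57, so 110 − 4Q = 57 and Q = 13.25.

Q = 13.25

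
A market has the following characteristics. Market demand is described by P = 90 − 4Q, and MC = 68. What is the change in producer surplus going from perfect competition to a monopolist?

PS rises by 30.25

Competitive firms price at marginal cost: P = 68, giving Q = 5.5.
PS = (68 − 68)·5.5 = 0.
The monopolist equates marginal revenue to marginal cost: 90 − 8Q = 68, so Q = 2.75. From demand, P = 79.
PS = (79 − 68)·2.75 = 30.25.
Change in producer surplus: 30.25 − 0 = 30.25.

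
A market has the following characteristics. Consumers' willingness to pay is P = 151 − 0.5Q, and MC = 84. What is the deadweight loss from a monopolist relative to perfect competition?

DWL = 1122.25

Under competition P = MC = 84, so Q = (151 − 84)/0.5 = 134.
The monopolist equates marginal revenue to marginal cost: 151 − Q = 84, so Q = 67. From demand, P = 117.5.
DWL is the triangle between Q = 67 and Q = 134: ½·(134 − 67)·(117.5 − 84) = 1122.25.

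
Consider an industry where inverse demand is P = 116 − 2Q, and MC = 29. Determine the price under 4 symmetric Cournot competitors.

Cournot with 4 identical firms: the symmetric best-response condition is 116 − 10q = 29. Each firm produces q = 8.7, total output Q = 34.8, price P = 46.4.

P = 46.4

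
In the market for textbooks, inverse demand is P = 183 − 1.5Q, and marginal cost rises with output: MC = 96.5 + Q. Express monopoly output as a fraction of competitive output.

Q_m/Q_c = 0.625

The monopolist equates marginal revenue to marginal cost: 183 − 3Q = 96.5 + Q, so Q = 21.625. From demand, P = 2409/16.
Competitive equilibrium sets price equal to marginal cost: 183 − 1.5Q = 96.5 + Q, so Q = 34.6 and P = 131.1.
Ratio Q_m/Q_c = 21.625/34.6 = 0.625.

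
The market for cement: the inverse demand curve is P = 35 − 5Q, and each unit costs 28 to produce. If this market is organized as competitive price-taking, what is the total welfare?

TS = 4.9

Perfect competition: P = MC = 28, so 35 − 5Q = 28 and Q = 1.4.
CS = ½·(35 − 28)·1.4 = 4.9; PS = (28 − 28)·1.4 = 0; TS = 4.9.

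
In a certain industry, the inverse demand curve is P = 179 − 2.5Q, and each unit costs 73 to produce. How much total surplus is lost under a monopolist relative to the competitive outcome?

Perfect competition: P = MC = 73, so 179 − 2.5Q = 73 and Q = 42.4.
The monopolist equates marginal revenue to marginal cost: 179 − 5Q = 73, so Q = 21.2. From demand, P = 126.
DWL is the triangle between Q = 21.2 and Q = 42.4: ½·(42.4 − 21.2)·(126 − 73) = 561.8.

DWL = 561.8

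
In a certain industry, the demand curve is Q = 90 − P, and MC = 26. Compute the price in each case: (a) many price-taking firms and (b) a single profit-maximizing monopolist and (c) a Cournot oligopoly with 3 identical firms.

Competition: P = 26; Monopoly: P = 58; Cournot: P = 42

Inverting demand: P = 90 − Q.
Competitive firms price at marginal cost: P = 26, giving Q = 64.
A monopolist chooses Q where MR = MC. MR = 90 − 2Q; setting this equal to 26 gives Q = 32 and P = 58.
Cournot with 3 identical firms: the symmetric best-response condition is 90 − 4q = 26. Each firm produces q = 16, total output Q = 48, price P = 42.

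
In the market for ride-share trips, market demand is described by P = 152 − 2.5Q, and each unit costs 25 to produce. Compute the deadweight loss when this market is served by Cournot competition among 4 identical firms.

DWL = 129.032

Competitive firms price at marginal cost: P = 25, giving Q = 50.8.
In a 4-firm Cournot equilibrium, symmetry and the first-order condition give q = (152 − 25)/(12.5) = 10.16. So Q = 40.64 and P = 50.4.
DWL is the triangle between Q = 40.64 and Q = 50.8: ½·(50.8 − 40.64)·(50.4 − 25) = 129.032.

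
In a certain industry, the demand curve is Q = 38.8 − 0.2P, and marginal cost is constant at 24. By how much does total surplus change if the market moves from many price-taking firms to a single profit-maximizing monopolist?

Inverting demand: P = 194 − 5Q.
Under competition P = MC = 24, so Q = (194 − 24)/5 = 34.
CS = ½·(194 − 24)·34 = 2890; PS = (24 − 24)·34 = 0; TS = 2890.
A monopolist chooses Q where MR = MC. MR = 194 − 10Q; setting this equal to 24 gives Q = 17 and P = 109.
CS = ½·(194 − 109)·17 = 722.5; PS = (109 − 24)·17 = 1445; TS = 2167.5.
Change in total surplus: 2167.5 − 2890 = −722.5.

Total surplus falls by 722.5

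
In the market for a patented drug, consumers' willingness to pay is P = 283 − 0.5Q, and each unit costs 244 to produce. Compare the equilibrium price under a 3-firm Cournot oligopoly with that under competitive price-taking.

With 3 symmetric Cournot firms, each firm's FOC gives 283 − 2q = 244, so q = 19.5, Q = 3·19.5 = 58.5, and P = 253.75.
Competitive firms price at marginal cost: P = 244, giving Q = 78.

Cournot: P = 253.75; Competition: P = 244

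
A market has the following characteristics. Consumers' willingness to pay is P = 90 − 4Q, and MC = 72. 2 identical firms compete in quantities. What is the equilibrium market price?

P = 78

With 2 symmetric Cournot firms, each firm's FOC gives 90 − 12q = 72, so q = 1.5, Q = 2·1.5 = 3, and P = 78.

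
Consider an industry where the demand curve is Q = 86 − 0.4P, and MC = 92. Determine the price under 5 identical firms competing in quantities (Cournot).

Inverting demand: P = 215 − 2.5Q.
Cournot with 5 identical firms: the symmetric best-response condition is 215 − 15q = 92. Each firm produces q = 8.2, total output Q = 41, price P = 112.5.

P = 112.5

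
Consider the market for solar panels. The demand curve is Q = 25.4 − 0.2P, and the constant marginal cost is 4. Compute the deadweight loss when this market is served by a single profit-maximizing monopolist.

Inverting demand: P = 127 − 5Q.
Competitive firms price at marginal cost: P = 4, giving Q = 24.6.
Monopoly sets MR = MC: 127 − 10Q = 4 ⇒ Q = 12.3, P = 127 − 5·12.3 = 65.5.
DWL is the triangle between Q = 12.3 and Q = 24.6: ½·(24.6 − 12.3)·(65.5 − 4) = 378.225.

DWL = 378.225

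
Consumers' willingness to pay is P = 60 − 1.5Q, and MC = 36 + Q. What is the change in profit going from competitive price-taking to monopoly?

Profit rises by 25.92

Competitive equilibrium sets price equal to marginal cost: 60 − 1.5Q = 36 + Q, so Q = 9.6 and P = 45.6.
Profit = 45.6·9.6 − (36·9.6 + ½·1·9.6²) = 46.08.
A monopolist chooses Q where MR = MC. MR = 60 − 3Q; setting this equal to 36 + Q gives Q = 6 and P = 51.
Profit = 51·6 − (36·6 + ½·1·6²) = 72.
Change in profit: 72 − 46.08 = 25.92.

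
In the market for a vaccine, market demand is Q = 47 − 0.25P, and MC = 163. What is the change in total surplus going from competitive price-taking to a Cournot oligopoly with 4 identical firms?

TS falls by 3.125

Inverting demand: P = 188 − 4Q.
Competitive firms price at marginal cost: P = 163, giving Q = 6.25.
CS = ½·(188 − 163)·6.25 = 78.125; PS = (163 − 163)·6.25 = 0; TS = 78.125.
Cournot with 4 identical firms: the symmetric best-response condition is 188 − 20q = 163. Each firm produces q = 1.25, total output Q = 5, price P = 168.
CS = ½·(188 − 168)·5 = 50; PS = (168 − 163)·5 = 25; TS = 75.
Change in total surplus: 75 − 78.125 = −3.125.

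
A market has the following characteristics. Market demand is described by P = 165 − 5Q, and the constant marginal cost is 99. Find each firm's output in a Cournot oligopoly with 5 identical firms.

q_i = 2.2

Cournot with 5 identical firms: the symmetric best-response condition is 165 − 30q = 99. Each firm produces q = 2.2, total output Q = 11, price P = 110.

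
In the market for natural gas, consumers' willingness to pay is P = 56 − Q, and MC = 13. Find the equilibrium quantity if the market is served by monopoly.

Monopoly sets MR = MC: 56 − 2Q = 13 ⇒ Q = 21.5, P = 56 − 21.5 = 34.5.

Q = 21.5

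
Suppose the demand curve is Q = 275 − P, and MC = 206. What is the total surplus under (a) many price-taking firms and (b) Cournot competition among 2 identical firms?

Competition: TS = 2380.5; Cournot: TS = 2116

Inverting demand: P = 275 − Q.
Under competition P = MC = 206, so Q = (275 − 206)/1 = 69.
CS = ½·(275 − 206)·69 = 2380.5; PS = (206 − 206)·69 = 0; TS = 2380.5.
Cournot with 2 identical firms: the symmetric best-response condition is 275 − 3q = 206. Each firm produces q = 23, total output Q = 46, price P = 229.
CS = ½·(275 − 229)·46 = 1058; PS = (229 − 206)·46 = 1058; TS = 2116.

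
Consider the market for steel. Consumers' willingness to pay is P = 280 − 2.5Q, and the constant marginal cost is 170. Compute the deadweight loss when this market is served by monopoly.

Under competition P = MC = 170, so Q = (280 − 170)/2.5 = 44.
A monopolist chooses Q where MR = MC. MR = 280 − 5Q; setting this equal to 170 gives Q = 22 and P = 225.
DWL is the triangle between Q = 22 and Q = 44: ½·(44 − 22)·(225 − 170) = 605.

DWL = 605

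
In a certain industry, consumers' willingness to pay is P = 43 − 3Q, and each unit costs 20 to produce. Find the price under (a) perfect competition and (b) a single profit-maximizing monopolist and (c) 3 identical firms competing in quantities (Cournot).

Under competition P = MC = 20, so Q = (43 − 20)/3 = 23/3.
The monopolist equates marginal revenue to marginal cost: 43 − 6Q = 20, so Q = 23/6. From demand, P = 31.5.
In a 3-firm Cournot equilibrium, symmetry and the first-order condition give q = (43 − 20)/(12) = 23/12. So Q = 5.75 and P = 25.75.

Competition: P = 20; Monopoly: P = 31.5; Cournot: P = 25.75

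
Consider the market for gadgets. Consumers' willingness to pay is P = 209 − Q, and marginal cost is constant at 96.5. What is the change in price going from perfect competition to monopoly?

Perfect competition: P = MC = 96.5, so 209 − Q = 96.5 and Q = 112.5.
The monopolist equates marginal revenue to marginal cost: 209 − 2Q = 96.5, so Q = 56.25. From demand, P = 152.75.
Change in price: 152.75 − 96.5 = 56.25.

Price rises by 56.25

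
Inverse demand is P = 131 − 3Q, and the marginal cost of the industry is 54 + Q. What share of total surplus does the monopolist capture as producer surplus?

PS/TS = 0.7

The monopolist equates marginal revenue to marginal cost: 131 − 6Q = 54 + Q, so Q = 11. From demand, P = 98.
CS = ½·(131 − 98)·11 = 181.5.
PS = P·Q − VC(Q) = 98·11 − (54·11 + ½·1·11²) = 423.5.
Share captured = PS/TS = 423.5/605 = 0.7.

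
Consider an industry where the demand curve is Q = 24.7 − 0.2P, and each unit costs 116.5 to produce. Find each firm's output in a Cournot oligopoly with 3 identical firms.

q_i = 0.35

Inverting demand: P = 123.5 − 5Q.
In a 3-firm Cournot equilibrium, symmetry and the first-order condition give q = (123.5 − 116.5)/(20) = 0.35. So Q = 1.05 and P = 118.25.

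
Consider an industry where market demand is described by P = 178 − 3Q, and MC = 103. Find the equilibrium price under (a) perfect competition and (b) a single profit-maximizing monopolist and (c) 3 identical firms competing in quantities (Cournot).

Competition: P = 103; Monopoly: P = 140.5; Cournot: P = 121.75

Perfect competition: P = MC = 103, so 178 − 3Q = 103 and Q = 25.
Monopoly sets MR = MC: 178 − 6Q = 103 ⇒ Q = 12.5, P = 178 − 3·12.5 = 140.5.
Cournot with 3 identical firms: the symmetric best-response condition is 178 − 12q = 103. Each firm produces q = 6.25, total output Q = 18.75, price P = 121.75.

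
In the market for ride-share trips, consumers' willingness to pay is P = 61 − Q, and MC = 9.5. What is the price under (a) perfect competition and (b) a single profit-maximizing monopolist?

Perfect competition: P = MC = 9.5, so 61 − Q = 9.5 and Q = 51.5.
The monopolist equates marginal revenue to marginal cost: 61 − 2Q = 9.5, so Q = 25.75. From demand, P = 35.25.

Competition: P = 9.5; Monopoly: P = 35.25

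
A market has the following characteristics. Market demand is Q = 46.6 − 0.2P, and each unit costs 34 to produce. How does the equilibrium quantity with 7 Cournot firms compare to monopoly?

Inverting demand: P = 233 − 5Q.
With 7 symmetric Cournot firms, each firm's FOC gives 233 − 40q = 34, so q = 4.975, Q = 7·4.975 = 34.825, and P = 58.875.
The monopolist equates marginal revenue to marginal cost: 233 − 10Q = 34, so Q = 19.9. From demand, P = 133.5.

Cournot: Q = 34.825; Monopoly: Q = 19.9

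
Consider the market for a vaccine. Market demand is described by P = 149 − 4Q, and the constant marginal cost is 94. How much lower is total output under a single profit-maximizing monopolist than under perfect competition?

Competitive firms price at marginal cost: P = 94, giving Q = 13.75.
Monopoly sets MR = MC: 149 − 8Q = 94 ⇒ Q = 6.875, P = 149 − 4·6.875 = 121.5.
Change in total output: 6.875 − 13.75 = −6.875.

Q falls by 6.875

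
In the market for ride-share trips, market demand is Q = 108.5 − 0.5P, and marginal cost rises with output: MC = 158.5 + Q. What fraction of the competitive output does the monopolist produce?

Q_m/Q_c = 0.6

Inverting demand: P = 217 − 2Q.
A monopolist chooses Q where MR = MC. MR = 217 − 4Q; setting this equal to 158.5 + Q gives Q = 11.7 and P = 193.6.
Under competition P = MC: 217 − 2Q = 158.5 + Q ⇒ Q = 19.5, P = 178.
Ratio Q_m/Q_c = 11.7/19.5 = 0.6.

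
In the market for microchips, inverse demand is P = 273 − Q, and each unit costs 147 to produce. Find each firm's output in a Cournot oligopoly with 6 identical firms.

q_i = 18

Cournot with 6 identical firms: the symmetric best-response condition is 273 − 7q = 147. Each firm produces q = 18, total output Q = 108, price P = 165.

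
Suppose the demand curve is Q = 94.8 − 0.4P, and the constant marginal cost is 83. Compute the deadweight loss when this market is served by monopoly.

Inverting demand: P = 237 − 2.5Q.
Under competition P = MC = 83, so Q = (237 − 83)/2.5 = 61.6.
Monopoly sets MR = MC: 237 − 5Q = 83 ⇒ Q = 30.8, P = 237 − 2.5·30.8 = 160.
DWL is the triangle between Q = 30.8 and Q = 61.6: ½·(61.6 − 30.8)·(160 − 83) = 1185.8.

DWL = 1185.8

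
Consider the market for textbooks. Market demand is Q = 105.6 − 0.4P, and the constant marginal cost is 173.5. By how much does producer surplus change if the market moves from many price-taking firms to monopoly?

Inverting demand: P = 264 − 2.5Q.
Under competition P = MC = 173.5, so Q = (264 − 173.5)/2.5 = 36.2.
PS = (173.5 − 173.5)·36.2 = 0.
The monopolist equates marginal revenue to marginal cost: 264 − 5Q = 173.5, so Q = 18.1. From demand, P = 218.75.
PS = (218.75 − 173.5)·18.1 = 819.025.
Change in producer surplus: 819.025 − 0 = 819.025.

Producer surplus rises by 819.025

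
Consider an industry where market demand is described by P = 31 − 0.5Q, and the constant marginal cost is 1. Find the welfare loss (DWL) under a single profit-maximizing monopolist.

Perfect competition: P = MC = 1, so 31 − 0.5Q = 1 and Q = 60.
Monopoly sets MR = MC: 31 − Q = 1 ⇒ Q = 30, P = 31 − 0.5·30 = 16.
DWL is the triangle between Q = 30 and Q = 60: ½·(60 − 30)·(16 − 1) = 225.

DWL = 225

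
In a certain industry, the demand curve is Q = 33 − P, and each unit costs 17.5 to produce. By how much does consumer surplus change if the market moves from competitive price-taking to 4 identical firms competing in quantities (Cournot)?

Inverting demand: P = 33 − Q.
Competitive firms price at marginal cost: P = 17.5, giving Q = 15.5.
CS = ½·(33 − 17.5)·15.5 = 120.125.
With 4 symmetric Cournot firms, each firm's FOC gives 33 − 5q = 17.5, so q = 3.1, Q = 4·3.1 = 12.4, and P = 20.6.
CS = ½·(33 − 20.6)·12.4 = 76.88.
Change in consumer surplus: 76.88 − 120.125 = −43.245.

CS falls by 43.245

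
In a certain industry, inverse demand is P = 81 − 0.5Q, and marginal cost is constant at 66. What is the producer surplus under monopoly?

The monopolist equates marginal revenue to marginal cost: 81 − Q = 66, so Q = 15. From demand, P = 73.5.
PS = (73.5 − 66)·15 = 112.5.

PS = 112.5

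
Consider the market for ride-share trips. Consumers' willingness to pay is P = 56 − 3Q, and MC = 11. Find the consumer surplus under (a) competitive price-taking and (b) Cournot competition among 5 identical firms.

Competition: CS = 337.5; Cournot: CS = 234.375

Perfect competition: P = MC = 11, so 56 − 3Q = 11 and Q = 15.
CS = ½·(56 − 11)·15 = 337.5.
With 5 symmetric Cournot firms, each firm's FOC gives 56 − 18q = 11, so q = 2.5, Q = 5·2.5 = 12.5, and P = 18.5.
CS = ½·(56 − 18.5)·12.5 = 234.375.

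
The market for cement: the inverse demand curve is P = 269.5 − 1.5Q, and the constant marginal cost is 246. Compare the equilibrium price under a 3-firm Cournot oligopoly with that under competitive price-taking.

Cournot: P = 251.875; Competition: P = 246

With 3 symmetric Cournot firms, each firm's FOC gives 269.5 − 6q = 246, so q = 47/12, Q = 3·47/12 = 11.75, and P = 251.875.
Competitive firms price at marginal cost: P = 246, giving Q = 47/3.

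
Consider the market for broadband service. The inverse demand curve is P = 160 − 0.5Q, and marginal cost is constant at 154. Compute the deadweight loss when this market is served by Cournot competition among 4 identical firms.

DWL = 1.44

Perfect competition: P = MC = 154, so 160 − 0.5Q = 154 and Q = 12.
Cournot with 4 identical firms: the symmetric best-response condition is 160 − 2.5q = 154. Each firm produces q = 2.4, total output Q = 9.6, price P = 155.2.
DWL is the triangle between Q = 9.6 and Q = 12: ½·(12 − 9.6)·(155.2 − 154) = 1.44.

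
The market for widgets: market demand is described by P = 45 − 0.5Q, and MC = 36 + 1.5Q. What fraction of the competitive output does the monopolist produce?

The monopolist equates marginal revenue to marginal cost: 45 − Q = 36 + 1.5Q, so Q = 3.6. From demand, P = 43.2.
Under competition P = MC: 45 − 0.5Q = 36 + 1.5Q ⇒ Q = 4.5, P = 42.75.
Ratio Q_m/Q_c = 3.6/4.5 = 0.8.

Q_m/Q_c = 0.8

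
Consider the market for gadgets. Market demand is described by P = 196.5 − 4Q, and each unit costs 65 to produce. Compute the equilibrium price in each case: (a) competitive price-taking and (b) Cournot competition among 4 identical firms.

Under competition P = MC = 65, so Q = (196.5 − 65)/4 = 32.875.
With 4 symmetric Cournot firms, each firm's FOC gives 196.5 − 20q = 65, so q = 6.575, Q = 4·6.575 = 26.3, and P = 91.3.

Competition: P = 65; Cournot: P = 91.3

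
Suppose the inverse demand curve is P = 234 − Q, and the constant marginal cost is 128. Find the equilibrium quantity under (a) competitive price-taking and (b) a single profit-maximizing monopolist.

Competitive firms price at marginal cost: P = 128, giving Q = 106.
Monopoly sets MR = MC: 234 − 2Q = 128 ⇒ Q = 53, P = 234 − 53 = 181.

Competition: Q = 106; Monopoly: Q = 53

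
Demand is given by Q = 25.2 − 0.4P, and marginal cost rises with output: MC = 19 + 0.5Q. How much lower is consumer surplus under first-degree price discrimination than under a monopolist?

Inverting demand: P = 63 − 2.5Q.
The monopolist equates marginal revenue to marginal cost: 63 − 5Q = 19 + 0.5Q, so Q = 8. From demand, P = 43.
CS = ½·(63 − 43)·8 = 80.
A perfectly discriminating monopolist sells every unit with P(Q) ≥ MC(Q), so output equals the competitive quantity Q = 44/3. Each buyer pays their reservation price, so CS = 0 and the firm captures all surplus.
CS = 0.
Change in consumer surplus: 0 − 80 = −80.

Consumer surplus falls by 80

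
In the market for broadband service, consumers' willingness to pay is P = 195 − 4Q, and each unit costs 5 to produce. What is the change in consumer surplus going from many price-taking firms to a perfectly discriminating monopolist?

Under competition P = MC = 5, so Q = (195 − 5)/4 = 47.5.
CS = ½·(195 − 5)·47.5 = 4512.5.
With perfect price discrimination, output is the efficient level Q = 47.5 (where demand meets MC), but every buyer pays their willingness to pay: CS = 0 and PS = total surplus.
CS = 0.
Change in consumer surplus: 0 − 4512.5 = −4512.5.

CS falls by 4512.5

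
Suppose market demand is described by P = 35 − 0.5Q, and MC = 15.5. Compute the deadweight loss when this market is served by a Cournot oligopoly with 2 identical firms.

DWL = 42.25

Under competition P = MC = 15.5, so Q = (35 − 15.5)/0.5 = 39.
With 2 symmetric Cournot firms, each firm's FOC gives 35 − 1.5q = 15.5, so q = 13, Q = 2·13 = 26, and P = 22.
DWL is the triangle between Q = 26 and Q = 39: ½·(39 − 26)·(22 − 15.5) = 42.25.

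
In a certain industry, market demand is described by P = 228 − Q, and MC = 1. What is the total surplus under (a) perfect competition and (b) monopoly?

Perfect competition: P = MC = 1, so 228 − Q = 1 and Q = 227.
CS = ½·(228 − 1)·227 = 25764.5; PS = (1 − 1)·227 = 0; TS = 25764.5.
The monopolist equates marginal revenue to marginal cost: 228 − 2Q = 1, so Q = 113.5. From demand, P = 114.5.
CS = ½·(228 − 114.5)·113.5 = 6441.125; PS = (114.5 − 1)·113.5 = 12882.25; TS = 19323.375.

Competition: TS = 25764.5; Monopoly: TS = 19323.375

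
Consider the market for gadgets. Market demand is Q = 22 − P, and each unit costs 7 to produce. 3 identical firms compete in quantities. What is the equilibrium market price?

Inverting demand: P = 22 − Q.
In a 3-firm Cournot equilibrium, symmetry and the first-order condition give q = (22 − 7)/(4) = 3.75. So Q = 11.25 and P = 10.75.

P = 10.75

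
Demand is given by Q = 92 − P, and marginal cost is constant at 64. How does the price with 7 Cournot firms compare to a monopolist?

Inverting demand: P = 92 − Q.
In a 7-firm Cournot equilibrium, symmetry and the first-order condition give q = (92 − 64)/(8) = 3.5. So Q = 24.5 and P = 67.5.
The monopolist equates marginal revenue to marginal cost: 92 − 2Q = 64, so Q = 14. From demand, P = 78.

Cournot: P = 67.5; Monopoly: P = 78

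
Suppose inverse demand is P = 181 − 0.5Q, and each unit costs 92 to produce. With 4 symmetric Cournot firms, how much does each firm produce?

q_i = 35.6

Cournot with 4 identical firms: the symmetric best-response condition is 181 − 2.5q = 92. Each firm produces q = 35.6, total output Q = 142.4, price P = 109.8.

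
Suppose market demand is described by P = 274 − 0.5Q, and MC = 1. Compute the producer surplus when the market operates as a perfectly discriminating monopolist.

With perfect price discrimination, output is the efficient level Q = 546 (where demand meets MC), but every buyer pays their willingness to pay: CS = 0 and PS = total surplus.
PS = ½·(274 − 1)·546 = 74529.

PS = 74529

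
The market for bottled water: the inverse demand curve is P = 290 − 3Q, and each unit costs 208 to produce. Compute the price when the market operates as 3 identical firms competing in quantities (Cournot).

P = 228.5

In a 3-firm Cournot equilibrium, symmetry and the first-order condition give q = (290 − 208)/(12) = 41/6. So Q = 20.5 and P = 228.5.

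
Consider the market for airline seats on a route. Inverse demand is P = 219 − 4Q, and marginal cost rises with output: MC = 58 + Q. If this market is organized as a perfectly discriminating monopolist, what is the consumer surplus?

CS = 0

Under first-degree price discrimination the firm charges each unit its demand price and produces up to where P = MC, i.e. Q = 32.2. Consumer surplus is zero; producer surplus equals total surplus.
CS = 0.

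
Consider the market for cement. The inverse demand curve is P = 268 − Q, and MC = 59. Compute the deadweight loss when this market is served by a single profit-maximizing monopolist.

DWL = 5460.125

Under competition P = MC = 59, so Q = (268 − 59)/1 = 209.
The monopolist equates marginal revenue to marginal cost: 268 − 2Q = 59, so Q = 104.5. From demand, P = 163.5.
DWL is the triangle between Q = 104.5 and Q = 209: ½·(209 − 104.5)·(163.5 − 59) = 5460.125.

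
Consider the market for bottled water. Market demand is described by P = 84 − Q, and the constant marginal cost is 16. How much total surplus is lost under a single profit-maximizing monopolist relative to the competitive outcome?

Perfect competition: P = MC = 16, so 84 − Q = 16 and Q = 68.
Monopoly sets MR = MC: 84 − 2Q = 16 ⇒ Q = 34, P = 84 − 34 = 50.
DWL is the triangle between Q = 34 and Q = 68: ½·(68 − 34)·(50 − 16) = 578.

DWL = 578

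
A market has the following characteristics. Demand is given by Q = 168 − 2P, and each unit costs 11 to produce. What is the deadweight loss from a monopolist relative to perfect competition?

DWL = 1332.25

Inverting demand: P = 84 − 0.5Q.
Under competition P = MC = 11, so Q = (84 − 11)/0.5 = 146.
Monopoly sets MR = MC: 84 − Q = 11 ⇒ Q = 73, P = 84 − 0.5·73 = 47.5.
DWL is the triangle between Q = 73 and Q = 146: ½·(146 − 73)·(47.5 − 11) = 1332.25.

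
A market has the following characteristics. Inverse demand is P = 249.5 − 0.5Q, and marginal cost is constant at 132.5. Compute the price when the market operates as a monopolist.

P = 191

Monopoly sets MR = MC: 249.5 − Q = 132.5 ⇒ Q = 117, P = 249.5 − 0.5·117 = 191.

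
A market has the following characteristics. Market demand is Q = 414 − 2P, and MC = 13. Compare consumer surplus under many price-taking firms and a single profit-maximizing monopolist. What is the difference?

Consumer surplus falls by 28227

Inverting demand: P = 207 − 0.5Q.
Under competition P = MC = 13, so Q = (207 − 13)/0.5 = 388.
CS = ½·(207 − 13)·388 = 37636.
Monopoly sets MR = MC: 207 − Q = 13 ⇒ Q = 194, P = 207 − 0.5·194 = 110.
CS = ½·(207 − 110)·194 = 9409.
Change in consumer surplus: 9409 − 37636 = −28227.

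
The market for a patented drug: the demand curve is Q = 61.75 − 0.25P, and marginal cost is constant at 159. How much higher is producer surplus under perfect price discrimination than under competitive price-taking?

Inverting demand: P = 247 − 4Q.
Competitive firms price at marginal cost: P = 159, giving Q = 22.
PS = (159 − 159)·22 = 0.
Under first-degree price discrimination the firm charges each unit its demand price and produces up to where P = MC, i.e. Q = 22. Consumer surplus is zero; producer surplus equals total surplus.
PS = ½·(247 − 159)·22 = 968.
Change in producer surplus: 968 − 0 = 968.

Producer surplus rises by 968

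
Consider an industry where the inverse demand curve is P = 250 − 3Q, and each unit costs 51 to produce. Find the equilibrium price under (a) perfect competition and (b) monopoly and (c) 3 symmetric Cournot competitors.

Competition: P = 51; Monopoly: P = 150.5; Cournot: P = 100.75

Under competition P = MC = 51, so Q = (250 − 51)/3 = 199/3.
The monopolist equates marginal revenue to marginal cost: 250 − 6Q = 51, so Q = 199/6. From demand, P = 150.5.
With 3 symmetric Cournot firms, each firm's FOC gives 250 − 12q = 51, so q = 199/12, Q = 3·199/12 = 49.75, and P = 100.75.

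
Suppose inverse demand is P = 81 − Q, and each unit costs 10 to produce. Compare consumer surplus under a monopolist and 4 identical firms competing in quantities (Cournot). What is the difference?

The monopolist equates marginal revenue to marginal cost: 81 − 2Q = 10, so Q = 35.5. From demand, P = 45.5.
CS = ½·(81 − 45.5)·35.5 = 630.125.
Cournot with 4 identical firms: the symmetric best-response condition is 81 − 5q = 10. Each firm produces q = 14.2, total output Q = 56.8, price P = 24.2.
CS = ½·(81 − 24.2)·56.8 = 1613.12.
Change in consumer surplus: 1613.12 − 630.125 = 982.995.

Consumer surplus rises by 982.995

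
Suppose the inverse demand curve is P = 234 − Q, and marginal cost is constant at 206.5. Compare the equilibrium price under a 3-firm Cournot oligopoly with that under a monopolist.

Cournot: P = 213.375; Monopoly: P = 220.25

Cournot with 3 identical firms: the symmetric best-response condition is 234 − 4q = 206.5. Each firm produces q = 6.875, total output Q = 20.625, price P = 213.375.
The monopolist equates marginal revenue to marginal cost: 234 − 2Q = 206.5, so Q = 13.75. From demand, P = 220.25.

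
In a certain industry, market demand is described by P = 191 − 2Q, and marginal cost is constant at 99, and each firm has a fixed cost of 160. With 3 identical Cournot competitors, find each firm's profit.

With 3 symmetric Cournot firms, each firm's FOC gives 191 − 8q = 99, so q = 11.5, Q = 3·11.5 = 34.5, and P = 122.
Each firm's profit = (122 − 99)·11.5 − 160 = 104.5.

π_i = 104.5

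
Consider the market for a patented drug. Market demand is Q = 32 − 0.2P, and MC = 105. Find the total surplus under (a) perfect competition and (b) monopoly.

Inverting demand: P = 160 − 5Q.
Perfect competition: P = MC = 105, so 160 − 5Q = 105 and Q = 11.
CS = ½·(160 − 105)·11 = 302.5; PS = (105 − 105)·11 = 0; TS = 302.5.
A monopolist chooses Q where MR = MC. MR = 160 − 10Q; setting this equal to 105 gives Q = 5.5 and P = 132.5.
CS = ½·(160 − 132.5)·5.5 = 75.625; PS = (132.5 − 105)·5.5 = 151.25; TS = 226.875.

Competition: TS = 302.5; Monopoly: TS = 226.875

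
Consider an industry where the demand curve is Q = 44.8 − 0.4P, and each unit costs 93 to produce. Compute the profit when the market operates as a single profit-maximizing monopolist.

Profit = 36.1

Inverting demand: P = 112 − 2.5Q.
A monopolist chooses Q where MR = MC. MR = 112 − 5Q; setting this equal to 93 gives Q = 3.8 and P = 102.5.
Profit = (102.5 − 93)·3.8 = 36.1.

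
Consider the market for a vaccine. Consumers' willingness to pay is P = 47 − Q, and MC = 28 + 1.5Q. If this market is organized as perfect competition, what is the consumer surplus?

CS = 28.88

Competitive equilibrium sets price equal to marginal cost: 47 − Q = 28 + 1.5Q, so Q = 7.6 and P = 39.4.
CS = ½·(47 − 39.4)·7.6 = 28.88.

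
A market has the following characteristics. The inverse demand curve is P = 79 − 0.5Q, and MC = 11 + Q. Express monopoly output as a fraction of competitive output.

Q_m/Q_c = 0.75

The monopolist equates marginal revenue to marginal cost: 79 − Q = 11 + Q, so Q = 34. From demand, P = 62.
Competitive equilibrium sets price equal to marginal cost: 79 − 0.5Q = 11 + Q, so Q = 136/3 and P = 169/3.
Ratio Q_m/Q_c = 34/(136/3) = 0.75.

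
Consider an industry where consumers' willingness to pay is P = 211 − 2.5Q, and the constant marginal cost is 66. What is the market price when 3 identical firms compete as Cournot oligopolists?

P = 102.25

Cournot with 3 identical firms: the symmetric best-response condition is 211 − 10q = 66. Each firm produces q = 14.5, total output Q = 43.5, price P = 102.25.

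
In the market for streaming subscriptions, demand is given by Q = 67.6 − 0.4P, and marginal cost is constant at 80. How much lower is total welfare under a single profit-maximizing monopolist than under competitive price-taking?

Inverting demand: P = 169 − 2.5Q.
Under competition P = MC = 80, so Q = (169 − 80)/2.5 = 35.6.
CS = ½·(169 − 80)·35.6 = 1584.2; PS = (80 − 80)·35.6 = 0; TS = 1584.2.
Monopoly sets MR = MC: 169 − 5Q = 80 ⇒ Q = 17.8, P = 169 − 2.5·17.8 = 124.5.
CS = ½·(169 − 124.5)·17.8 = 396.05; PS = (124.5 − 80)·17.8 = 792.1; TS = 1188.15.
Change in total welfare: 1188.15 − 1584.2 = −396.05.

TS falls by 396.05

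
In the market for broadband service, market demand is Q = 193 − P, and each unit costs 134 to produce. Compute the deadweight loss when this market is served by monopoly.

DWL = 435.125

Inverting demand: P = 193 − Q.
Competitive firms price at marginal cost: P = 134, giving Q = 59.
The monopolist equates marginal revenue to marginal cost: 193 − 2Q = 134, so Q = 29.5. From demand, P = 163.5.
DWL is the triangle between Q = 29.5 and Q = 59: ½·(59 − 29.5)·(163.5 − 134) = 435.125.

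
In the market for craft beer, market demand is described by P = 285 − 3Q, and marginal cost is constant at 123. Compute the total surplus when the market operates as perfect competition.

Under competition P = MC = 123, so Q = (285 − 123)/3 = 54.
CS = ½·(285 − 123)·54 = 4374; PS = (123 − 123)·54 = 0; TS = 4374.

TS = 4374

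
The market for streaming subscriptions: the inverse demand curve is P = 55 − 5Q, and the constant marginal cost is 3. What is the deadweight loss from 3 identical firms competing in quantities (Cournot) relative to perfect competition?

DWL = 16.9

Perfect competition: P = MC = 3, so 55 − 5Q = 3 and Q = 10.4.
In a 3-firm Cournot equilibrium, symmetry and the first-order condition give q = (55 − 3)/(20) = 2.6. So Q = 7.8 and P = 16.
DWL is the triangle between Q = 7.8 and Q = 10.4: ½·(10.4 − 7.8)·(16 − 3) = 16.9.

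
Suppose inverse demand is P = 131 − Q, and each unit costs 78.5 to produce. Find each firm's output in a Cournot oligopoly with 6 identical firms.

Cournot with 6 identical firms: the symmetric best-response condition is 131 − 7q = 78.5. Each firm produces q = 7.5, total output Q = 45, price P = 86.

q_i = 7.5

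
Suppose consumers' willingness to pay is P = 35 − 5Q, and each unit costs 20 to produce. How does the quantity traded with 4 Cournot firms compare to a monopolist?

Cournot: Q = 2.4; Monopoly: Q = 1.5

With 4 symmetric Cournot firms, each firm's FOC gives 35 − 25q = 20, so q = 0.6, Q = 4·0.6 = 2.4, and P = 23.
Monopoly sets MR = MC: 35 − 10Q = 20 ⇒ Q = 1.5, P = 35 − 5·1.5 = 27.5.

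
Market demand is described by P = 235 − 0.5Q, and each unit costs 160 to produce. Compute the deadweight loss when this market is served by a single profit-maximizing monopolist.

DWL = 1406.25

Under competition P = MC = 160, so Q = (235 − 160)/0.5 = 150.
Monopoly sets MR = MC: 235 − Q = 160 ⇒ Q = 75, P = 235 − 0.5·75 = 197.5.
DWL is the triangle between Q = 75 and Q = 150: ½·(150 − 75)·(197.5 − 160) = 1406.25.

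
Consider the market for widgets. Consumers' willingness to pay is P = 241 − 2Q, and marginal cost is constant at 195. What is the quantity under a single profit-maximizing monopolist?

Q = 11.5

The monopolist equates marginal revenue to marginal cost: 241 − 4Q = 195, so Q = 11.5. From demand, P = 218.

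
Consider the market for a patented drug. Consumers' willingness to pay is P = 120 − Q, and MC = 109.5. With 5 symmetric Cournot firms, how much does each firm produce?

With 5 symmetric Cournot firms, each firm's FOC gives 120 − 6q = 109.5, so q = 1.75, Q = 5·1.75 = 8.75, and P = 111.25.

q_i = 1.75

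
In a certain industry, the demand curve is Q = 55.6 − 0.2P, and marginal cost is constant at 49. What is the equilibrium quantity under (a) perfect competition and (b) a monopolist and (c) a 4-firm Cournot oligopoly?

Competition: Q = 45.8; Monopoly: Q = 22.9; Cournot: Q = 36.64

Inverting demand: P = 278 − 5Q.
Under competition P = MC = 49, so Q = (278 − 49)/5 = 45.8.
The monopolist equates marginal revenue to marginal cost: 278 − 10Q = 49, so Q = 22.9. From demand, P = 163.5.
In a 4-firm Cournot equilibrium, symmetry and the first-order condition give q = (278 − 49)/(25) = 9.16. So Q = 36.64 and P = 94.8.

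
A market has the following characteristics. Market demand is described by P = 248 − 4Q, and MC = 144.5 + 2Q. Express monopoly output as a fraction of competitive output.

A monopolist chooses Q where MR = MC. MR = 248 − 8Q; setting this equal to 144.5 + 2Q gives Q = 10.35 and P = 206.6.
Under competition P = MC: 248 − 4Q = 144.5 + 2Q ⇒ Q = 17.25, P = 179.
Ratio Q_m/Q_c = 10.35/17.25 = 0.6.

Q_m/Q_c = 0.6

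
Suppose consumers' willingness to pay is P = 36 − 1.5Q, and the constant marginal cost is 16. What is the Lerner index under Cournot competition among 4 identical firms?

Lerner index = 0.2

Cournot with 4 identical firms: the symmetric best-response condition is 36 − 7.5q = 16. Each firm produces q = 8/3, total output Q = 32/3, price P = 20.
Lerner index = (P − MC)/P = (20 − 16)/20 = 0.2.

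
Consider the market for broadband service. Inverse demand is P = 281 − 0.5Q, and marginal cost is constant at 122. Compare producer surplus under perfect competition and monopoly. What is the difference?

Producer surplus rises by 12640.5

Under competition P = MC = 122, so Q = (281 − 122)/0.5 = 318.
PS = (122 − 122)·318 = 0.
Monopoly sets MR = MC: 281 − Q = 122 ⇒ Q = 159, P = 281 − 0.5·159 = 201.5.
PS = (201.5 − 122)·159 = 12640.5.
Change in producer surplus: 12640.5 − 0 = 12640.5.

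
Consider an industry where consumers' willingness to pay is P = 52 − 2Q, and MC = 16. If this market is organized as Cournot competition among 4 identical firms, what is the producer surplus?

With 4 symmetric Cournot firms, each firm's FOC gives 52 − 10q = 16, so q = 3.6, Q = 4·3.6 = 14.4, and P = 23.2.
PS = (23.2 − 16)·14.4 = 103.68.

PS = 103.68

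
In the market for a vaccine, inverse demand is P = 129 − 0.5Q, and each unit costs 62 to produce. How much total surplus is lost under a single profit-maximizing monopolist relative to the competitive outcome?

Perfect competition: P = MC = 62, so 129 − 0.5Q = 62 and Q = 134.
A monopolist chooses Q where MR = MC. MR = 129 − Q; setting this equal to 62 gives Q = 67 and P = 95.5.
DWL is the triangle between Q = 67 and Q = 134: ½·(134 − 67)·(95.5 − 62) = 1122.25.

DWL = 1122.25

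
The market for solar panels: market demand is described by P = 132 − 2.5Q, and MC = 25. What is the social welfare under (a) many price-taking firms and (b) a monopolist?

Competition: TS = 2289.8; Monopoly: TS = 1717.35

Under competition P = MC = 25, so Q = (132 − 25)/2.5 = 42.8.
CS = ½·(132 − 25)·42.8 = 2289.8; PS = (25 − 25)·42.8 = 0; TS = 2289.8.
Monopoly sets MR = MC: 132 − 5Q = 25 ⇒ Q = 21.4, P = 132 − 2.5·21.4 = 78.5.
CS = ½·(132 − 78.5)·21.4 = 572.45; PS = (78.5 − 25)·21.4 = 1144.9; TS = 1717.35.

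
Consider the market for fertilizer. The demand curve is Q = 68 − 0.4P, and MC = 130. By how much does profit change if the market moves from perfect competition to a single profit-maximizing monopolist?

π rises by 160

Inverting demand: P = 170 − 2.5Q.
Competitive firms price at marginal cost: P = 130, giving Q = 16.
Profit = (130 − 130)·16 = 0.
The monopolist equates marginal revenue to marginal cost: 170 − 5Q = 130, so Q = 8. From demand, P = 150.
Profit = (150 − 130)·8 = 160.
Change in profit: 160 − 0 = 160.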